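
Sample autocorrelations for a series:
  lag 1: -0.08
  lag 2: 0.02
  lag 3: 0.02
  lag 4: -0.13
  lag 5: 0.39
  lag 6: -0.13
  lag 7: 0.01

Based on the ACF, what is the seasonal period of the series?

5

The largest autocorrelation is r_5 = 0.39; the remaining lags stay at or below 0.02.
The dominant spike at lag 5 indicates a seasonal period of 5.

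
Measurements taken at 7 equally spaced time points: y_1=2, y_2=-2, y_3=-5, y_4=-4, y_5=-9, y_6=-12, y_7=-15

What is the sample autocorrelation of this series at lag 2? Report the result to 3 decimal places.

Mean ȳ = (2 − 2 − 5 − 4 − 9 − 12 − 15)/7 = -6.4286
Numerator Σ_{t=1}^{5}(y_t−ȳ)(y_{t+2}−ȳ) = 27.6327
Denominator Σ(y_t−ȳ)² = 209.7143
r_2 = 27.6327 / 209.7143 = 0.132

0.132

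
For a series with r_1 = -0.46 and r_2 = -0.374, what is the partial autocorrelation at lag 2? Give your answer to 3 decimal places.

-0.743

φ_{22} = (r_2 − r_1²) / (1 − r_1²)
r_1² = (-0.46)² = 0.2116
Numerator = -0.374 − 0.2116 = -0.5856; denominator = 1 − 0.2116 = 0.7884
φ_{22} = -0.5856 / 0.7884 = -0.743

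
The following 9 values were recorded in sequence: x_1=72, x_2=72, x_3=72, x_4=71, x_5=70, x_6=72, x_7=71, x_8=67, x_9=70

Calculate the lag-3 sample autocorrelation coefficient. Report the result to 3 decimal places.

0.132

Mean x̄ = (72 + 72 + 72 + 71 + 70 + 72 + 71 + 67 + 70)/9 = 70.7778
Σ(x_t−x̄)(x_{t+3}−x̄) = (0.2716) + (-0.9506) + (1.4938) + (0.0494) + (2.9383) + (-0.9506) = 2.8519
Denominator Σ(x_t−x̄)² = 21.5556
r_3 = 2.8519 / 21.5556 = 0.132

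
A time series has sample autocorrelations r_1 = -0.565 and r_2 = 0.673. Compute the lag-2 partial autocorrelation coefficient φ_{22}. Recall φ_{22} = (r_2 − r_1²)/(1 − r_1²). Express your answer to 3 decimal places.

0.520

φ_{22} = (r_2 − r_1²) / (1 − r_1²)
r_1² = (-0.565)² = 0.319225
Numerator = 0.673 − 0.3192 = 0.3538; denominator = 1 − 0.3192 = 0.6808
φ_{22} = 0.3538 / 0.6808 = 0.520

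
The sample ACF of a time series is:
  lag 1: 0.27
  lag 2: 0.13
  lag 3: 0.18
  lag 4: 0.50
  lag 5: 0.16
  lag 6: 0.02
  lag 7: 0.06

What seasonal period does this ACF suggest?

The largest autocorrelation is r_4 = 0.50; the remaining lags stay at or below 0.27. The elevated value at lag 1 (0.27), dropping to 0.13 at lag 2, reflects decaying short-term dependence rather than seasonality.
The dominant spike at lag 4 indicates a seasonal period of 4.

4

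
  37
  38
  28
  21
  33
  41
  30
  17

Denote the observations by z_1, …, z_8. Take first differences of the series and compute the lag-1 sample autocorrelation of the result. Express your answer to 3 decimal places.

0.162

First differences Δz: 1, -10, -7, 12, 8, -11, -13
Mean of differences = -2.8571
Numerator Σ(Δz_t−Δz̄)(Δz_{t+1}−Δz̄) = 95.9796
Denominator Σ(Δz_t−Δz̄)² = 590.8571
r_1(Δz) = 95.9796 / 590.8571 = 0.162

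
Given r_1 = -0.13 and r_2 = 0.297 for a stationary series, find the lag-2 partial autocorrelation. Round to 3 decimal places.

0.285

φ_{22} = (r_2 − r_1²) / (1 − r_1²)
r_1² = (-0.13)² = 0.0169
Numerator = 0.297 − 0.0169 = 0.2801; denominator = 1 − 0.0169 = 0.9831
φ_{22} = 0.2801 / 0.9831 = 0.285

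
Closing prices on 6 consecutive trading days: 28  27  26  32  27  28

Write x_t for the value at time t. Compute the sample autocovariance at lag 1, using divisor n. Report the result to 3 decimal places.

Mean x̄ = (28 + 27 + 26 + 32 + 27 + 28)/6 = 28.0000
Σ_{t=1}^{5}(x_t−x̄)(x_{t+1}−x̄) = -10.0000
γ_1 = -10.0000 / 6 = -1.667

-1.667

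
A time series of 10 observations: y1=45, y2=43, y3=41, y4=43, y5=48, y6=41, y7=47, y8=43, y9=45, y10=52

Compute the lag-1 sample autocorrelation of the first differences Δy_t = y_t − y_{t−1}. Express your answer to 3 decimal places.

First differences Δy: -2, -2, 2, 5, -7, 6, -4, 2, 7
Mean of differences = 0.7778
Numerator Σ(Δy_t−Δȳ)(Δy_{t+1}−Δȳ) = -87.1605
Denominator Σ(Δy_t−Δȳ)² = 185.5556
r_1(Δy) = -87.1605 / 185.5556 = -0.470

-0.470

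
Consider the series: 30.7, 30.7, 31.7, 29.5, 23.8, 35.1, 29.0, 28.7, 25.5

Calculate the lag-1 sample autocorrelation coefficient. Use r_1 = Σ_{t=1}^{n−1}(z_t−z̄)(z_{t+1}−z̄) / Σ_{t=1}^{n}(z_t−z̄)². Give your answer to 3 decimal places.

-0.304

Mean z̄ = (30.7 + 30.7 + 31.7 + 29.5 + 23.8 + 35.1 + 29.0 + 28.7 + 25.5)/9 = 29.4111
Numerator Σ_{t=1}^{8}(z_t−z̄)(z_{t+1}−z̄) = -26.8701
Denominator Σ(z_t−z̄)² = 88.3889
r_1 = -26.8701 / 88.3889 = -0.304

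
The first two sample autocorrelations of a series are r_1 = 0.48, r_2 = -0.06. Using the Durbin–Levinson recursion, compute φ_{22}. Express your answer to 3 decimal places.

-0.377

φ_{22} = (r_2 − r_1²) / (1 − r_1²)
r_1² = (0.48)² = 0.2304
Numerator = -0.06 − 0.2304 = -0.2904; denominator = 1 − 0.2304 = 0.7696
φ_{22} = -0.2904 / 0.7696 = -0.377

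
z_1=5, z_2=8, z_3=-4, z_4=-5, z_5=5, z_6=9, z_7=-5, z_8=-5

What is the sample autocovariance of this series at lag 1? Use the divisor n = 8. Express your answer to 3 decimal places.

2.375

Mean z̄ = (5 + 8 − 4 − 5 + 5 + 9 − 5 − 5)/8 = 1.0000
Deviations: 4.0000, 7.0000, -5.0000, -6.0000, 4.0000, 8.0000, -6.0000, -6.0000
Σ_{t=1}^{7}(z_t−z̄)(z_{t+1}−z̄) = 19.0000
γ_1 = 19.0000 / 8 = 2.375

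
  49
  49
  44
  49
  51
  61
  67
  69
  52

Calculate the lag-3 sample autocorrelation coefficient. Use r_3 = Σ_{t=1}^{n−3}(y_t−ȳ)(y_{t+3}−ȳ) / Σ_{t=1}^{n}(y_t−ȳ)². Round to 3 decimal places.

-0.246

Mean ȳ = (49 + 49 + 44 + 49 + 51 + 61 + 67 + 69 + 52)/9 = 54.5556
Σ(y_t−ȳ)(y_{t+3}−ȳ) = (30.8642) + (19.7531) + (-68.0247) + (-69.1358) + (-51.3580) + (-16.4691) = -154.3704
Denominator Σ(y_t−ȳ)² = 628.2222
r_3 = -154.3704 / 628.2222 = -0.246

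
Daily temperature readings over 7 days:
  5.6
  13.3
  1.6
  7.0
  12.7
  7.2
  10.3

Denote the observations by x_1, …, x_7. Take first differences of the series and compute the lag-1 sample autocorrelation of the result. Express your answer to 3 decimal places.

First differences Δx: 7.7, -11.7, 5.4, 5.7, -5.5, 3.1
Mean of differences = 0.7833
Numerator Σ(Δx_t−Δx̄)(Δx_{t+1}−Δx̄) = -166.7253
Denominator Σ(Δx_t−Δx̄)² = 294.0083
r_1(Δx) = -166.7253 / 294.0083 = -0.567

-0.567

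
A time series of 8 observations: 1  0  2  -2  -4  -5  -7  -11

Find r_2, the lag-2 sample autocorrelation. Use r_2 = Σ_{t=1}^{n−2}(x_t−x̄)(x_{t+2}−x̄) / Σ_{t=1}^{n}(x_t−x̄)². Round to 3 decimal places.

0.270

Mean x̄ = (1 + 0 + 2 − 2 − 4 − 5 − 7 − 11)/8 = -3.2500
Deviations from mean: 4.2500, 3.2500, 5.2500, 1.2500, -0.7500, -1.7500, -3.7500, -7.7500
Σ(x_t−x̄)(x_{t+2}−x̄) = (22.3125) + (4.0625) + (-3.9375) + (-2.1875) + (2.8125) + (13.5625) = 36.6250
Denominator Σ(x_t−x̄)² = 135.5000
r_2 = 36.6250 / 135.5000 = 0.270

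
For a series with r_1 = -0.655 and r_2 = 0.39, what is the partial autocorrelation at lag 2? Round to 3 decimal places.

φ_{22} = (r_2 − r_1²) / (1 − r_1²)
r_1² = (-0.655)² = 0.429025
Numerator = 0.39 − 0.4290 = -0.0390; denominator = 1 − 0.4290 = 0.5710
φ_{22} = -0.0390 / 0.5710 = -0.068

-0.068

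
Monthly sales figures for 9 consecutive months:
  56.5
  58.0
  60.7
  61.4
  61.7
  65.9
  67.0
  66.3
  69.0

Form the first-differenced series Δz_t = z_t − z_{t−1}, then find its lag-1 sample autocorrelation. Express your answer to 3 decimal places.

First differences Δz: 1.5, 2.7, 0.7, 0.3, 4.2, 1.1, -0.7, 2.7
Mean of differences = 1.5625
Numerator Σ(Δz_t−Δz̄)(Δz_{t+1}−Δz̄) = -6.0402
Denominator Σ(Δz_t−Δz̄)² = 17.2188
r_1(Δz) = -6.0402 / 17.2188 = -0.351

-0.351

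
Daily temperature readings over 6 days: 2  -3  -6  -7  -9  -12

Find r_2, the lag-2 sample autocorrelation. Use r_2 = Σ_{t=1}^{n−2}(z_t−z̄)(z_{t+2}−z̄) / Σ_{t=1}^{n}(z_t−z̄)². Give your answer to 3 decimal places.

Mean z̄ = (2 − 3 − 6 − 7 − 9 − 12)/6 = -5.8333
Deviations from mean: 7.8333, 2.8333, -0.1667, -1.1667, -3.1667, -6.1667
Numerator Σ_{t=1}^{4}(z_t−z̄)(z_{t+2}−z̄) = 3.1111
Denominator Σ(z_t−z̄)² = 118.8333
r_2 = 3.1111 / 118.8333 = 0.026

0.026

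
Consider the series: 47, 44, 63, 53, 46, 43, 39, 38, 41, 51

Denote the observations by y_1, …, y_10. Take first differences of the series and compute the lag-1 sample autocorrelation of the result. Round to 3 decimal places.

First differences Δy: -3, 19, -10, -7, -3, -4, -1, 3, 10
Mean of differences = 0.4444
Numerator Σ(Δy_t−Δȳ)(Δy_{t+1}−Δȳ) = -111.8642
Denominator Σ(Δy_t−Δȳ)² = 652.2222
r_1(Δy) = -111.8642 / 652.2222 = -0.172

-0.172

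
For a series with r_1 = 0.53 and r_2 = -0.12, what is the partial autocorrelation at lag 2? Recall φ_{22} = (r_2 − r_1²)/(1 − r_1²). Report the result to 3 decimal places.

φ_{22} = (r_2 − r_1²) / (1 − r_1²)
r_1² = (0.53)² = 0.2809
Numerator = -0.12 − 0.2809 = -0.4009; denominator = 1 − 0.2809 = 0.7191
φ_{22} = -0.4009 / 0.7191 = -0.558

-0.558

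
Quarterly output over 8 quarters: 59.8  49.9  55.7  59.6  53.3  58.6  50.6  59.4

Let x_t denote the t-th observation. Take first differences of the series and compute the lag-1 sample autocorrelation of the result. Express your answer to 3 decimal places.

-0.577

First differences Δx: -9.9, 5.8, 3.9, -6.3, 5.3, -8.0, 8.8
Mean of differences = -0.0571
Numerator Σ(Δx_t−Δx̄)(Δx_{t+1}−Δx̄) = -205.5233
Denominator Σ(Δx_t−Δx̄)² = 356.0571
r_1(Δx) = -205.5233 / 356.0571 = -0.577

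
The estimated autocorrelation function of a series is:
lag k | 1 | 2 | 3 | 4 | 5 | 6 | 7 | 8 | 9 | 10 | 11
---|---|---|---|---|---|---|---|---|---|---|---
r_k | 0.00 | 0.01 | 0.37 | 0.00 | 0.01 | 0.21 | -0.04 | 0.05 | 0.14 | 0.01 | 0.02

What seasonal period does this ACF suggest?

3

The largest autocorrelation is r_3 = 0.37, with a weaker echo at lag 6 (0.21); the remaining lags stay at or below 0.14.
The dominant spike at lag 3 indicates a seasonal period of 3.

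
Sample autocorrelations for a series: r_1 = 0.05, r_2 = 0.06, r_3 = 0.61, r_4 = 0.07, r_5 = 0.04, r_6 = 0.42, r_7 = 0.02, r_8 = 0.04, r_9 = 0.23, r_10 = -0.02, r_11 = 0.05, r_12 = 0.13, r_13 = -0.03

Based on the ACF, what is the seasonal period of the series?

3

The largest autocorrelation is r_3 = 0.61, with weaker echoes at lags 6 (0.42) and 9 (0.23); the remaining lags stay at or below 0.13.
The dominant spike at lag 3 indicates a seasonal period of 3.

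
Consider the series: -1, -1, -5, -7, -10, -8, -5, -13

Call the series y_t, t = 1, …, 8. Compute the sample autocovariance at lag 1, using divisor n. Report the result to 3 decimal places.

3.992

Mean ȳ = (-1 − 1 − 5 − 7 − 10 − 8 − 5 − 13)/8 = -6.2500
Deviations: 5.2500, 5.2500, 1.2500, -0.7500, -3.7500, -1.7500, 1.2500, -6.7500
Σ_{t=1}^{7}(y_t−ȳ)(y_{t+1}−ȳ) = 31.9375
γ_1 = 31.9375 / 8 = 3.992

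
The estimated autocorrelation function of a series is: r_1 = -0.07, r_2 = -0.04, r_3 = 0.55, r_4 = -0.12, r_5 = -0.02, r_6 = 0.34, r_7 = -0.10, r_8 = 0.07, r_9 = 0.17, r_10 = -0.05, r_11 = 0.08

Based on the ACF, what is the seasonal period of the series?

The largest autocorrelation is r_3 = 0.55, with weaker echoes at lags 6 (0.34) and 9 (0.17); the remaining lags stay at or below 0.08.
The dominant spike at lag 3 indicates a seasonal period of 3.

3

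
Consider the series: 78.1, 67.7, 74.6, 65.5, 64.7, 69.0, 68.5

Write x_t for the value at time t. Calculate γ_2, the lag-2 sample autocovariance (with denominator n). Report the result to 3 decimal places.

Mean x̄ = (78.1 + 67.7 + 74.6 + 65.5 + 64.7 + 69.0 + 68.5)/7 = 69.7286
Σ_{t=1}^{5}(x_t−x̄)(x_{t+2}−x̄) = 34.1212
γ_2 = 34.1212 / 7 = 4.874

4.874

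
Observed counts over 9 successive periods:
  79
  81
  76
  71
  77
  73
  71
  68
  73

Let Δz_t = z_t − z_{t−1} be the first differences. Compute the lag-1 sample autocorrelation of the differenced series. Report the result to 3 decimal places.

First differences Δz: 2, -5, -5, 6, -4, -2, -3, 5
Mean of differences = -0.7500
Numerator Σ(Δz_t−Δz̄)(Δz_{t+1}−Δz̄) = -50.3125
Denominator Σ(Δz_t−Δz̄)² = 139.5000
r_1(Δz) = -50.3125 / 139.5000 = -0.361

-0.361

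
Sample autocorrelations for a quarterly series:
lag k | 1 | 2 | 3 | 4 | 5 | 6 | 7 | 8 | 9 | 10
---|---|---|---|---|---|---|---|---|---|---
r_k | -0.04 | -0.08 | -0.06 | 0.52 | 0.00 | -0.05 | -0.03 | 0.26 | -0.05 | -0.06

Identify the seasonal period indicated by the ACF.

The largest autocorrelation is r_4 = 0.52, with a weaker echo at lag 8 (0.26); the remaining lags stay at or below 0.00.
The dominant spike at lag 4 indicates a seasonal period of 4.

4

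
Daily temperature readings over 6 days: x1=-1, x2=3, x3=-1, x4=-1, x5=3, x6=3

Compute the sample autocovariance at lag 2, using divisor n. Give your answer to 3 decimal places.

-1.333

Mean x̄ = (-1 + 3 − 1 − 1 + 3 + 3)/6 = 1.0000
Σ_{t=1}^{4}(x_t−x̄)(x_{t+2}−x̄) = -8.0000
γ_2 = -8.0000 / 6 = -1.333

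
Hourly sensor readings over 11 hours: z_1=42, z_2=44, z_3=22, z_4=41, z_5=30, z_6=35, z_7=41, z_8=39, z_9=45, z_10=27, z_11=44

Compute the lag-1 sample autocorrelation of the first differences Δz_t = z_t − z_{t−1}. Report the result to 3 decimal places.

-0.672

First differences Δz: 2, -22, 19, -11, 5, 6, -2, 6, -18, 17
Mean of differences = 0.2000
Numerator Σ(Δz_t−Δz̄)(Δz_{t+1}−Δz̄) = -1130.6400
Denominator Σ(Δz_t−Δz̄)² = 1683.6000
r_1(Δz) = -1130.6400 / 1683.6000 = -0.672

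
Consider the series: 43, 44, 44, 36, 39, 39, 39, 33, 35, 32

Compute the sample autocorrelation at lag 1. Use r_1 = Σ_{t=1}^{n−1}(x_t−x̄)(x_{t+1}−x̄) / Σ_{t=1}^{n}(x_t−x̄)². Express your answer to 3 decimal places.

Mean x̄ = (43 + 44 + 44 + 36 + 39 + 39 + 39 + 33 + 35 + 32)/10 = 38.4000
Numerator Σ_{t=1}^{9}(x_t−x̄)(x_{t+1}−x̄) = 79.8400
Denominator Σ(x_t−x̄)² = 172.4000
r_1 = 79.8400 / 172.4000 = 0.463

0.463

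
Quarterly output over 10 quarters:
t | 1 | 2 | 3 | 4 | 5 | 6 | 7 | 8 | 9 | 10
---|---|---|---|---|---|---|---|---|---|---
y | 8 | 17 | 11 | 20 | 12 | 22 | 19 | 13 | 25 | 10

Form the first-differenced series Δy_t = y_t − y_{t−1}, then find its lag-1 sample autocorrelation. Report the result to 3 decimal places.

-0.678

First differences Δy: 9, -6, 9, -8, 10, -3, -6, 12, -15
Mean of differences = 0.2222
Numerator Σ(Δy_t−Δȳ)(Δy_{t+1}−Δȳ) = -525.8272
Denominator Σ(Δy_t−Δȳ)² = 775.5556
r_1(Δy) = -525.8272 / 775.5556 = -0.678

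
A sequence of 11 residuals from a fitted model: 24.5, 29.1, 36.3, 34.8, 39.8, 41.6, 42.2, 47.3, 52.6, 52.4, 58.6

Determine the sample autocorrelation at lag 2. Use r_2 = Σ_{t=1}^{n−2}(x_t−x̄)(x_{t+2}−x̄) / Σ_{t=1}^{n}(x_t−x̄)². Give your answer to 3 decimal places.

0.404

Mean x̄ = (24.5 + 29.1 + 36.3 + 34.8 + 39.8 + 41.6 + 42.2 + 47.3 + 52.6 + 52.4 + 58.6)/11 = 41.7455
Numerator Σ_{t=1}^{9}(x_t−x̄)(x_{t+2}−x̄) = 438.7131
Denominator Σ(x_t−x̄)² = 1085.4873
r_2 = 438.7131 / 1085.4873 = 0.404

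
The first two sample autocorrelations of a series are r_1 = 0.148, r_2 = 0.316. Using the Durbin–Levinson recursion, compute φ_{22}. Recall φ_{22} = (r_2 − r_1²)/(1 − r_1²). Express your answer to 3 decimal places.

0.301

φ_{22} = (r_2 − r_1²) / (1 − r_1²)
r_1² = (0.148)² = 0.021904
Numerator = 0.316 − 0.0219 = 0.2941; denominator = 1 − 0.0219 = 0.9781
φ_{22} = 0.2941 / 0.9781 = 0.301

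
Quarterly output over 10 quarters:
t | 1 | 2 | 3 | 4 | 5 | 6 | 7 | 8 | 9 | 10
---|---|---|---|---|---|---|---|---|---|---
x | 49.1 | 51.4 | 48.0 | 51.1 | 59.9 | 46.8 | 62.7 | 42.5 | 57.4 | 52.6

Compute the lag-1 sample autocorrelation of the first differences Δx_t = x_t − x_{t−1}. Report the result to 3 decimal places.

First differences Δx: 2.3, -3.4, 3.1, 8.8, -13.1, 15.9, -20.2, 14.9, -4.8
Mean of differences = 0.3889
Numerator Σ(Δx_t−Δx̄)(Δx_{t+1}−Δx̄) = -1010.8146
Denominator Σ(Δx_t−Δx̄)² = 1180.0489
r_1(Δx) = -1010.8146 / 1180.0489 = -0.857

-0.857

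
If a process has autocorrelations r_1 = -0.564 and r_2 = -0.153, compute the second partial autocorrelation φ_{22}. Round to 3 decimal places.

φ_{22} = (r_2 − r_1²) / (1 − r_1²)
r_1² = (-0.564)² = 0.318096
Numerator = -0.153 − 0.3181 = -0.4711; denominator = 1 − 0.3181 = 0.6819
φ_{22} = -0.4711 / 0.6819 = -0.691

-0.691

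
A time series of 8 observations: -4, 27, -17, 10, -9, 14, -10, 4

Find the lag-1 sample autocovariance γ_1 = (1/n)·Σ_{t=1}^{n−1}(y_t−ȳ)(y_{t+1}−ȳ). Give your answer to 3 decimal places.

-145.580

Mean ȳ = (-4 + 27 − 17 + 10 − 9 + 14 − 10 + 4)/8 = 1.8750
Σ_{t=1}^{7}(y_t−ȳ)(y_{t+1}−ȳ) = -1164.6406
γ_1 = -1164.6406 / 8 = -145.580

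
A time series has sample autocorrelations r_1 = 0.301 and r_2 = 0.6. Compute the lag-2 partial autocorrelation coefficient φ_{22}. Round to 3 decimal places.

0.560

φ_{22} = (r_2 − r_1²) / (1 − r_1²)
r_1² = (0.301)² = 0.090601
Numerator = 0.6 − 0.0906 = 0.5094; denominator = 1 − 0.0906 = 0.9094
φ_{22} = 0.5094 / 0.9094 = 0.560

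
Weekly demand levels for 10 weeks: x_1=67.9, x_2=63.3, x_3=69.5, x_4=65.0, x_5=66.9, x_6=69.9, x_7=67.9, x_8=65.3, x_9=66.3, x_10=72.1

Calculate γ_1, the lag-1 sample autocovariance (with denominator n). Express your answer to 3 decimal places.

-1.836

Mean x̄ = (67.9 + 63.3 + 69.5 + 65.0 + 66.9 + 69.9 + 67.9 + 65.3 + 66.3 + 72.1)/10 = 67.4100
Σ_{t=1}^{9}(x_t−x̄)(x_{t+1}−x̄) = -18.3591
γ_1 = -18.3591 / 10 = -1.836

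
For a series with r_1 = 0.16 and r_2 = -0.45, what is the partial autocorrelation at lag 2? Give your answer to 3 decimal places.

φ_{22} = (r_2 − r_1²) / (1 − r_1²)
r_1² = (0.16)² = 0.0256
Numerator = -0.45 − 0.0256 = -0.4756; denominator = 1 − 0.0256 = 0.9744
φ_{22} = -0.4756 / 0.9744 = -0.488

-0.488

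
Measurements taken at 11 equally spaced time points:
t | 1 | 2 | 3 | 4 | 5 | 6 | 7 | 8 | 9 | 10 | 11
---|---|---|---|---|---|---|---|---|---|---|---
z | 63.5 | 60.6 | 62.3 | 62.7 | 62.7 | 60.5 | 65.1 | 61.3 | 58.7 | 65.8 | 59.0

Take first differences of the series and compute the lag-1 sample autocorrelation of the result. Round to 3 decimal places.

-0.565

First differences Δz: -2.9, 1.7, 0.4, 0.0, -2.2, 4.6, -3.8, -2.6, 7.1, -6.8
Mean of differences = -0.4500
Numerator Σ(Δz_t−Δz̄)(Δz_{t+1}−Δz̄) = -86.5725
Denominator Σ(Δz_t−Δz̄)² = 153.2850
r_1(Δz) = -86.5725 / 153.2850 = -0.565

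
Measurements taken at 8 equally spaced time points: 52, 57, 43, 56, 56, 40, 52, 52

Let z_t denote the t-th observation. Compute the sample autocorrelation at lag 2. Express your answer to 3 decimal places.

-0.288

Mean z̄ = (52 + 57 + 43 + 56 + 56 + 40 + 52 + 52)/8 = 51.0000
Σ(z_t−z̄)(z_{t+2}−z̄) = (-8.0000) + (30.0000) + (-40.0000) + (-55.0000) + (5.0000) + (-11.0000) = -79.0000
Denominator Σ(z_t−z̄)² = 274.0000
r_2 = -79.0000 / 274.0000 = -0.288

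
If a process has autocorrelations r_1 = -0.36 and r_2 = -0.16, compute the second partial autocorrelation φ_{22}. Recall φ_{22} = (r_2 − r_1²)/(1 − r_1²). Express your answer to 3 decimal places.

φ_{22} = (r_2 − r_1²) / (1 − r_1²)
r_1² = (-0.36)² = 0.1296
Numerator = -0.16 − 0.1296 = -0.2896; denominator = 1 − 0.1296 = 0.8704
φ_{22} = -0.2896 / 0.8704 = -0.333

-0.333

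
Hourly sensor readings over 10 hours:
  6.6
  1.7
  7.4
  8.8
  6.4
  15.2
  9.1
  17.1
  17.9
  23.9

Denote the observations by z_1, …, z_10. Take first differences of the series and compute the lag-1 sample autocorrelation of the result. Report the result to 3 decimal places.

First differences Δz: -4.9, 5.7, 1.4, -2.4, 8.8, -6.1, 8.0, 0.8, 6.0
Mean of differences = 1.9222
Numerator Σ(Δz_t−Δz̄)(Δz_{t+1}−Δz̄) = -170.5449
Denominator Σ(Δz_t−Δz̄)² = 246.2556
r_1(Δz) = -170.5449 / 246.2556 = -0.693

-0.693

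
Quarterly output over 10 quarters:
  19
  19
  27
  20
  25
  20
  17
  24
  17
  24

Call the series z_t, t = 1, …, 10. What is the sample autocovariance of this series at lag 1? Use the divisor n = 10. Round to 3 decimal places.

Mean z̄ = (19 + 19 + 27 + 20 + 25 + 20 + 17 + 24 + 17 + 24)/10 = 21.2000
Σ_{t=1}^{9}(z_t−z̄)(z_{t+1}−z̄) = -54.2400
γ_1 = -54.2400 / 10 = -5.424

-5.424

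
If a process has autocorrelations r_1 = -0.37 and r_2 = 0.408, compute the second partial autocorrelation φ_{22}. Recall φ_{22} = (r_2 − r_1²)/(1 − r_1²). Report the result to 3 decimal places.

0.314

φ_{22} = (r_2 − r_1²) / (1 − r_1²)
r_1² = (-0.37)² = 0.1369
Numerator = 0.408 − 0.1369 = 0.2711; denominator = 1 − 0.1369 = 0.8631
φ_{22} = 0.2711 / 0.8631 = 0.314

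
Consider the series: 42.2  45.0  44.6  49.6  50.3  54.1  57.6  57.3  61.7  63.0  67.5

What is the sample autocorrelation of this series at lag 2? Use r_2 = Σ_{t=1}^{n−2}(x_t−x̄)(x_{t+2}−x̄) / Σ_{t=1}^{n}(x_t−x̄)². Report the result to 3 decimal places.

0.484

Mean x̄ = (42.2 + 45.0 + 44.6 + 49.6 + 50.3 + 54.1 + 57.6 + 57.3 + 61.7 + 63.0 + 67.5)/11 = 53.9000
Numerator Σ_{t=1}^{9}(x_t−x̄)(x_{t+2}−x̄) = 332.9400
Denominator Σ(x_t−x̄)² = 687.9400
r_2 = 332.9400 / 687.9400 = 0.484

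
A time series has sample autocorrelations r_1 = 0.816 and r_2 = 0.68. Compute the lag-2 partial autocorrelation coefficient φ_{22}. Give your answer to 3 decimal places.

φ_{22} = (r_2 − r_1²) / (1 − r_1²)
r_1² = (0.816)² = 0.665856
Numerator = 0.68 − 0.6659 = 0.0141; denominator = 1 − 0.6659 = 0.3341
φ_{22} = 0.0141 / 0.3341 = 0.042

0.042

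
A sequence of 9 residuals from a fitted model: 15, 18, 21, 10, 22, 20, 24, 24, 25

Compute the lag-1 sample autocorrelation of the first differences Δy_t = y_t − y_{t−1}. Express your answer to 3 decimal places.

First differences Δy: 3, 3, -11, 12, -2, 4, 0, 1
Mean of differences = 1.2500
Numerator Σ(Δy_t−Δȳ)(Δy_{t+1}−Δȳ) = -197.0625
Denominator Σ(Δy_t−Δȳ)² = 291.5000
r_1(Δy) = -197.0625 / 291.5000 = -0.676

-0.676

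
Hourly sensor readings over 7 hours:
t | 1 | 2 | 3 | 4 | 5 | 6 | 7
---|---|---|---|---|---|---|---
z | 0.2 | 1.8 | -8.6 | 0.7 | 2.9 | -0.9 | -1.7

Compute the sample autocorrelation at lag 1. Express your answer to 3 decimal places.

-0.282

Mean z̄ = (0.2 + 1.8 − 8.6 + 0.7 + 2.9 − 0.9 − 1.7)/7 = -0.8000
Numerator Σ_{t=1}^{6}(z_t−z̄)(z_{t+1}−z̄) = -24.1100
Denominator Σ(z_t−z̄)² = 85.3600
r_1 = -24.1100 / 85.3600 = -0.282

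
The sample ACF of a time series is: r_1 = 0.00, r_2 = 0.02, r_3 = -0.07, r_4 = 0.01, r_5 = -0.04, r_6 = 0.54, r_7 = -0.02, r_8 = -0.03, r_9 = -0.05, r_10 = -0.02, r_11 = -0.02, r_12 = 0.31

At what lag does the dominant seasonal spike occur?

The largest autocorrelation is r_6 = 0.54, with a weaker echo at lag 12 (0.31); the remaining lags stay at or below 0.02.
The dominant spike at lag 6 indicates a seasonal period of 6.

6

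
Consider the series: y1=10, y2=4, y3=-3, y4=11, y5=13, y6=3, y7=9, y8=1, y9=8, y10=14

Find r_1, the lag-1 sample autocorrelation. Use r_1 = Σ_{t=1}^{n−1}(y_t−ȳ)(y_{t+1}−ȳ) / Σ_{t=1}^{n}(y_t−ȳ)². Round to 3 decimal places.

Mean ȳ = (10 + 4 − 3 + 11 + 13 + 3 + 9 + 1 + 8 + 14)/10 = 7.0000
Numerator Σ_{t=1}^{9}(y_t−ȳ)(y_{t+1}−ȳ) = -38.0000
Denominator Σ(y_t−ȳ)² = 276.0000
r_1 = -38.0000 / 276.0000 = -0.138

-0.138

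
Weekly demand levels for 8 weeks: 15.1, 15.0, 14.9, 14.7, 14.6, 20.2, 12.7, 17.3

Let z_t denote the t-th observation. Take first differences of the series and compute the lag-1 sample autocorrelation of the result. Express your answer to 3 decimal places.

-0.706

First differences Δz: -0.1, -0.1, -0.2, -0.1, 5.6, -7.5, 4.6
Mean of differences = 0.3143
Numerator Σ(Δz_t−Δz̄)(Δz_{t+1}−Δz̄) = -76.3859
Denominator Σ(Δz_t−Δz̄)² = 108.1486
r_1(Δz) = -76.3859 / 108.1486 = -0.706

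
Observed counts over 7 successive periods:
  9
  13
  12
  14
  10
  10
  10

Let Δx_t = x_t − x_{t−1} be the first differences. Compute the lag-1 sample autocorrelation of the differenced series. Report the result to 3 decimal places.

First differences Δx: 4, -1, 2, -4, 0, 0
Mean of differences = 0.1667
Numerator Σ(Δx_t−Δx̄)(Δx_{t+1}−Δx̄) = -13.5278
Denominator Σ(Δx_t−Δx̄)² = 36.8333
r_1(Δx) = -13.5278 / 36.8333 = -0.367

-0.367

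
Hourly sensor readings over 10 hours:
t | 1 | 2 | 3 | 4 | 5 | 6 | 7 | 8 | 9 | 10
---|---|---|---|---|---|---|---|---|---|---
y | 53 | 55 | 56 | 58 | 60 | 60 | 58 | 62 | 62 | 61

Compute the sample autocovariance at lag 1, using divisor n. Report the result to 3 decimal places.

4.925

Mean ȳ = (53 + 55 + 56 + 58 + 60 + 60 + 58 + 62 + 62 + 61)/10 = 58.5000
Σ_{t=1}^{9}(y_t−ȳ)(y_{t+1}−ȳ) = 49.2500
γ_1 = 49.2500 / 10 = 4.925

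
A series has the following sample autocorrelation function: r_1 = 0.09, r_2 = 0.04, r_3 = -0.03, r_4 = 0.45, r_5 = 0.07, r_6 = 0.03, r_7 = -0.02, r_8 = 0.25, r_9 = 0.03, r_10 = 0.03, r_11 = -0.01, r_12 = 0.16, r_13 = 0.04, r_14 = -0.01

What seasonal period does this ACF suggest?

4

The largest autocorrelation is r_4 = 0.45, with weaker echoes at lags 8 (0.25) and 12 (0.16); the remaining lags stay at or below 0.09.
The dominant spike at lag 4 indicates a seasonal period of 4.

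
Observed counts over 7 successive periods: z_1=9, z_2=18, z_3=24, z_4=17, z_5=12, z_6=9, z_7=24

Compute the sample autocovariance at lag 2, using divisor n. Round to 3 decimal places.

-17.965

Mean z̄ = (9 + 18 + 24 + 17 + 12 + 9 + 24)/7 = 16.1429
Deviations: -7.1429, 1.8571, 7.8571, 0.8571, -4.1429, -7.1429, 7.8571
Σ_{t=1}^{5}(z_t−z̄)(z_{t+2}−z̄) = -125.7551
γ_2 = -125.7551 / 7 = -17.965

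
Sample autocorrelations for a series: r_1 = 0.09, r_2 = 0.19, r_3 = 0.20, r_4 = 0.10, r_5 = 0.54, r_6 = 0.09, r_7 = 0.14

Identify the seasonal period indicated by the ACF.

The largest autocorrelation is r_5 = 0.54; the remaining lags stay at or below 0.20.
The dominant spike at lag 5 indicates a seasonal period of 5.

5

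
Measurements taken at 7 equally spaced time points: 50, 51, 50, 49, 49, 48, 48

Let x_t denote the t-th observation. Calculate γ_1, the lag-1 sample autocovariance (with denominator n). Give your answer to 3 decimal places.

0.621

Mean x̄ = (50 + 51 + 50 + 49 + 49 + 48 + 48)/7 = 49.2857
Σ_{t=1}^{6}(x_t−x̄)(x_{t+1}−x̄) = 4.3469
γ_1 = 4.3469 / 7 = 0.621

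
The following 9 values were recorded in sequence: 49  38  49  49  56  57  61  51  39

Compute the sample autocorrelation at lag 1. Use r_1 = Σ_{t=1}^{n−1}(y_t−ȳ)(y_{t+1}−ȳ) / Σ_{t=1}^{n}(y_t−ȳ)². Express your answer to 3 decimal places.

0.293

Mean ȳ = (49 + 38 + 49 + 49 + 56 + 57 + 61 + 51 + 39)/9 = 49.8889
Numerator Σ_{t=1}^{8}(y_t−ȳ)(y_{t+1}−ȳ) = 139.2099
Denominator Σ(y_t−ȳ)² = 474.8889
r_1 = 139.2099 / 474.8889 = 0.293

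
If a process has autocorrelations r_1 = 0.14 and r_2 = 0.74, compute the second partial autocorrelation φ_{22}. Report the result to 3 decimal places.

φ_{22} = (r_2 − r_1²) / (1 − r_1²)
r_1² = (0.14)² = 0.0196
Numerator = 0.74 − 0.0196 = 0.7204; denominator = 1 − 0.0196 = 0.9804
φ_{22} = 0.7204 / 0.9804 = 0.735

0.735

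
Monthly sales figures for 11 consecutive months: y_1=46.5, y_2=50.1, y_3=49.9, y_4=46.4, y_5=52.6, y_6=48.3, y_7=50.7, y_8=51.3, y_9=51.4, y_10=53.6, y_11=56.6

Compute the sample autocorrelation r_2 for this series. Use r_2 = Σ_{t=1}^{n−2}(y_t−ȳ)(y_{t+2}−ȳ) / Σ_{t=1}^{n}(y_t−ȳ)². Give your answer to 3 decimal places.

0.210

Mean ȳ = (46.5 + 50.1 + 49.9 + 46.4 + 52.6 + 48.3 + 50.7 + 51.3 + 51.4 + 53.6 + 56.6)/11 = 50.6727
Numerator Σ_{t=1}^{9}(y_t−ȳ)(y_{t+2}−ȳ) = 19.0512
Denominator Σ(y_t−ȳ)² = 90.5618
r_2 = 19.0512 / 90.5618 = 0.210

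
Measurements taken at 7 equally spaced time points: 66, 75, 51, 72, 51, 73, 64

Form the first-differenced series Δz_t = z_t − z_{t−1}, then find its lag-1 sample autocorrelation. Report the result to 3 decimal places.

First differences Δz: 9, -24, 21, -21, 22, -9
Mean of differences = -0.3333
Numerator Σ(Δz_t−Δz̄)(Δz_{t+1}−Δz̄) = -1821.7778
Denominator Σ(Δz_t−Δz̄)² = 2103.3333
r_1(Δz) = -1821.7778 / 2103.3333 = -0.866

-0.866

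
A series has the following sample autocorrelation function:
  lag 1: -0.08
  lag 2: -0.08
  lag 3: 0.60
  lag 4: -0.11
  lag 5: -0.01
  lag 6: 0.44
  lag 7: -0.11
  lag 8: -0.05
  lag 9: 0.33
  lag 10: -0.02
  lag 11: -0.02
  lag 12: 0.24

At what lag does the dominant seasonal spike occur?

The largest autocorrelation is r_3 = 0.60, with weaker echoes at lags 6 (0.44), 9 (0.33) and 12 (0.24); the remaining lags stay at or below -0.01.
The dominant spike at lag 3 indicates a seasonal period of 3.

3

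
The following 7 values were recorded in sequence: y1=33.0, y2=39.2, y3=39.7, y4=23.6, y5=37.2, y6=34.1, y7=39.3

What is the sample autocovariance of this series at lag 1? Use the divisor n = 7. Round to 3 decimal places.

-10.429

Mean ȳ = (33.0 + 39.2 + 39.7 + 23.6 + 37.2 + 34.1 + 39.3)/7 = 35.1571
Deviations: -2.1571, 4.0429, 4.5429, -11.5571, 2.0429, -1.0571, 4.1429
Σ_{t=1}^{6}(y_t−ȳ)(y_{t+1}−ȳ) = -73.0061
γ_1 = -73.0061 / 7 = -10.429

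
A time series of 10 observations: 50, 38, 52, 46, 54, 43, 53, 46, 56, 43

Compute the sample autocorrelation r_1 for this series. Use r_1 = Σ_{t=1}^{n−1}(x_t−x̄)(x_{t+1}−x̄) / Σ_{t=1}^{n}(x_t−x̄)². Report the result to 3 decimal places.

-0.665

Mean x̄ = (50 + 38 + 52 + 46 + 54 + 43 + 53 + 46 + 56 + 43)/10 = 48.1000
Numerator Σ_{t=1}^{9}(x_t−x̄)(x_{t+1}−x̄) = -201.4100
Denominator Σ(x_t−x̄)² = 302.9000
r_1 = -201.4100 / 302.9000 = -0.665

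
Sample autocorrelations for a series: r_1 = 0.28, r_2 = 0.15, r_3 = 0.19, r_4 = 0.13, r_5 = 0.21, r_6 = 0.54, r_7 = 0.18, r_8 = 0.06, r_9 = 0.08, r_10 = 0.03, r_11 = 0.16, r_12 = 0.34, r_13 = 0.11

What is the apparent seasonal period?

The largest autocorrelation is r_6 = 0.54, with a weaker echo at lag 12 (0.34); the remaining lags stay at or below 0.28. The elevated value at lag 1 (0.28), dropping to 0.15 at lag 2, reflects decaying short-term dependence rather than seasonality.
The dominant spike at lag 6 indicates a seasonal period of 6.

6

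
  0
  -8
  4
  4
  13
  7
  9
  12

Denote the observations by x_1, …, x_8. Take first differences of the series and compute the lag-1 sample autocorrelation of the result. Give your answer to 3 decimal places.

-0.593

First differences Δx: -8, 12, 0, 9, -6, 2, 3
Mean of differences = 1.7143
Numerator Σ(Δx_t−Δx̄)(Δx_{t+1}−Δx̄) = -188.0816
Denominator Σ(Δx_t−Δx̄)² = 317.4286
r_1(Δx) = -188.0816 / 317.4286 = -0.593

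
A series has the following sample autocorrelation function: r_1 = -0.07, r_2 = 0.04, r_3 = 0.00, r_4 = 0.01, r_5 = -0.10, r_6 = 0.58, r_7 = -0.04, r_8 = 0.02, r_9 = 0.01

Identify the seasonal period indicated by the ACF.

The largest autocorrelation is r_6 = 0.58; the remaining lags stay at or below 0.04.
The dominant spike at lag 6 indicates a seasonal period of 6.

6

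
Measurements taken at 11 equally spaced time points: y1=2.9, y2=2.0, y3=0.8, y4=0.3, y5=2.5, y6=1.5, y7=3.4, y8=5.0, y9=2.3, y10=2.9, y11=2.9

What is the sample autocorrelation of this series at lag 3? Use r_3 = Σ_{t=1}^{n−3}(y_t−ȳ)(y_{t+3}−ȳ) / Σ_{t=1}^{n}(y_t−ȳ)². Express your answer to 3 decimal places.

Mean ȳ = (2.9 + 2.0 + 0.8 + 0.3 + 2.5 + 1.5 + 3.4 + 5.0 + 2.3 + 2.9 + 2.9)/11 = 2.4091
Numerator Σ_{t=1}^{8}(y_t−ȳ)(y_{t+3}−ȳ) = 0.3934
Denominator Σ(y_t−ȳ)² = 16.4691
r_3 = 0.3934 / 16.4691 = 0.024

0.024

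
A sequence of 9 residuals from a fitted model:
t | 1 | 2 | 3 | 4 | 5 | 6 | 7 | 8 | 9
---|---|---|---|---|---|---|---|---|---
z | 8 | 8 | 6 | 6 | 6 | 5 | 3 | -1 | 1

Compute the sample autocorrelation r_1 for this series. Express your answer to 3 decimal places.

Mean z̄ = (8 + 8 + 6 + 6 + 6 + 5 + 3 − 1 + 1)/9 = 4.6667
Numerator Σ_{t=1}^{8}(z_t−z̄)(z_{t+1}−z̄) = 49.2222
Denominator Σ(z_t−z̄)² = 76.0000
r_1 = 49.2222 / 76.0000 = 0.648

0.648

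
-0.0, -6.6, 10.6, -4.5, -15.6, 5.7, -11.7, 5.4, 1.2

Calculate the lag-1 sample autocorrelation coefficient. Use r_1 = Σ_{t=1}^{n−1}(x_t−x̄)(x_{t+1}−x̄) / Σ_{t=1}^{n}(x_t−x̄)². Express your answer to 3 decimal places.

-0.492

Mean x̄ = (-0.0 − 6.6 + 10.6 − 4.5 − 15.6 + 5.7 − 11.7 + 5.4 + 1.2)/9 = -1.7222
Numerator Σ_{t=1}^{8}(x_t−x̄)(x_{t+1}−x̄) = -291.4972
Denominator Σ(x_t−x̄)² = 592.8156
r_1 = -291.4972 / 592.8156 = -0.492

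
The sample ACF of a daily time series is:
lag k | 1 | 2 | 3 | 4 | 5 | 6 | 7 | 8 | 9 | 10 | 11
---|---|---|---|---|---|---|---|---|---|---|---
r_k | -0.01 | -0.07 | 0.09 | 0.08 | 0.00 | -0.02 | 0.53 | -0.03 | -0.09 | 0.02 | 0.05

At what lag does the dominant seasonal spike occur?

The largest autocorrelation is r_7 = 0.53; the remaining lags stay at or below 0.09.
The dominant spike at lag 7 indicates a seasonal period of 7.

7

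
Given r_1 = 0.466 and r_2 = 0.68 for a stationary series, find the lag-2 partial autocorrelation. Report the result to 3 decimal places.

0.591

φ_{22} = (r_2 − r_1²) / (1 − r_1²)
r_1² = (0.466)² = 0.217156
Numerator = 0.68 − 0.2172 = 0.4628; denominator = 1 − 0.2172 = 0.7828
φ_{22} = 0.4628 / 0.7828 = 0.591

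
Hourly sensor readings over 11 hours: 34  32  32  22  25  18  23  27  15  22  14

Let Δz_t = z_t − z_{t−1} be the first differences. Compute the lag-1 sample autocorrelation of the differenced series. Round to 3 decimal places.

First differences Δz: -2, 0, -10, 3, -7, 5, 4, -12, 7, -8
Mean of differences = -2.0000
Numerator Σ(Δz_t−Δz̄)(Δz_{t+1}−Δz̄) = -278.0000
Denominator Σ(Δz_t−Δz̄)² = 420.0000
r_1(Δz) = -278.0000 / 420.0000 = -0.662

-0.662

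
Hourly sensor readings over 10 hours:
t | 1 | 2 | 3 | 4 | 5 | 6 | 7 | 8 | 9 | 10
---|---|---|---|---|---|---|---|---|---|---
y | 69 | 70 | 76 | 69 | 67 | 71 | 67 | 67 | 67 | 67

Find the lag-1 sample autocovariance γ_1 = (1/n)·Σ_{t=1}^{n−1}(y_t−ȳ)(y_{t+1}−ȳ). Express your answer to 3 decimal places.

1.100

Mean ȳ = (69 + 70 + 76 + 69 + 67 + 71 + 67 + 67 + 67 + 67)/10 = 69.0000
Σ_{t=1}^{9}(y_t−ȳ)(y_{t+1}−ȳ) = 11.0000
γ_1 = 11.0000 / 10 = 1.100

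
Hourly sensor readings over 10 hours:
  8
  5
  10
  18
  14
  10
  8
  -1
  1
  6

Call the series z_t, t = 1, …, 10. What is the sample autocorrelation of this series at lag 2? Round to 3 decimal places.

0.011

Mean z̄ = (8 + 5 + 10 + 18 + 14 + 10 + 8 − 1 + 1 + 6)/10 = 7.9000
Numerator Σ_{t=1}^{8}(z_t−z̄)(z_{t+2}−z̄) = 3.0800
Denominator Σ(z_t−z̄)² = 286.9000
r_2 = 3.0800 / 286.9000 = 0.011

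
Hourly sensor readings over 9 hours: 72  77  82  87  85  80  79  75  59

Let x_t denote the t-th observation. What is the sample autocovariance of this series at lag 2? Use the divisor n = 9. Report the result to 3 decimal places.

Mean x̄ = (72 + 77 + 82 + 87 + 85 + 80 + 79 + 75 + 59)/9 = 77.3333
Σ_{t=1}^{7}(x_t−x̄)(x_{t+2}−x̄) = 9.4444
γ_2 = 9.4444 / 9 = 1.049

1.049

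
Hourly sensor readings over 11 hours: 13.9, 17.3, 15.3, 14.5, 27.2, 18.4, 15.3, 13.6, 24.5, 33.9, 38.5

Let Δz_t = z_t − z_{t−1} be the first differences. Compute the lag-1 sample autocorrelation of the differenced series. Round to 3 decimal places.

First differences Δz: 3.4, -2.0, -0.8, 12.7, -8.8, -3.1, -1.7, 10.9, 9.4, 4.6
Mean of differences = 2.4600
Numerator Σ(Δz_t−Δz̄)(Δz_{t+1}−Δz̄) = -14.2876
Denominator Σ(Δz_t−Δz̄)² = 435.2440
r_1(Δz) = -14.2876 / 435.2440 = -0.033

-0.033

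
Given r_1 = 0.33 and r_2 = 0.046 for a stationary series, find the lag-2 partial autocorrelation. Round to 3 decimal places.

φ_{22} = (r_2 − r_1²) / (1 − r_1²)
r_1² = (0.33)² = 0.1089
Numerator = 0.046 − 0.1089 = -0.0629; denominator = 1 − 0.1089 = 0.8911
φ_{22} = -0.0629 / 0.8911 = -0.071

-0.071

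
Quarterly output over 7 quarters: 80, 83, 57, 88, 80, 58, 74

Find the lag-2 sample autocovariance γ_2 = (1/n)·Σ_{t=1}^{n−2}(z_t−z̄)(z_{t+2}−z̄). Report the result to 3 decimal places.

Mean z̄ = (80 + 83 + 57 + 88 + 80 + 58 + 74)/7 = 74.2857
Σ_{t=1}^{5}(z_t−z̄)(z_{t+2}−z̄) = -303.0204
γ_2 = -303.0204 / 7 = -43.289

-43.289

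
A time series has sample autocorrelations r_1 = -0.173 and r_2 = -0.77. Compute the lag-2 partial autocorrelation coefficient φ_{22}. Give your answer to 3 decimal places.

φ_{22} = (r_2 − r_1²) / (1 − r_1²)
r_1² = (-0.173)² = 0.029929
Numerator = -0.77 − 0.0299 = -0.7999; denominator = 1 − 0.0299 = 0.9701
φ_{22} = -0.7999 / 0.9701 = -0.825

-0.825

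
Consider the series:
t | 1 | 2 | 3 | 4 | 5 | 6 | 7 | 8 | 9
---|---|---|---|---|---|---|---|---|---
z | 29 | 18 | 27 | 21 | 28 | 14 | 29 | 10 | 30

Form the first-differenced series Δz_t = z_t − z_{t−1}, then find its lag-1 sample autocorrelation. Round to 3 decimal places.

-0.794

First differences Δz: -11, 9, -6, 7, -14, 15, -19, 20
Mean of differences = 0.1250
Numerator Σ(Δz_t−Δz̄)(Δz_{t+1}−Δz̄) = -1167.0156
Denominator Σ(Δz_t−Δz̄)² = 1468.8750
r_1(Δz) = -1167.0156 / 1468.8750 = -0.794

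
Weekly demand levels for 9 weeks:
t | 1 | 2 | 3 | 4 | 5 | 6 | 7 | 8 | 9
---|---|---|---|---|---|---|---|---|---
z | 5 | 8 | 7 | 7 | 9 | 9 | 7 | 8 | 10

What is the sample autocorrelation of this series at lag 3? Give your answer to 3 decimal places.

0.289

Mean z̄ = (5 + 8 + 7 + 7 + 9 + 9 + 7 + 8 + 10)/9 = 7.7778
Numerator Σ_{t=1}^{6}(z_t−z̄)(z_{t+3}−z̄) = 5.0741
Denominator Σ(z_t−z̄)² = 17.5556
r_3 = 5.0741 / 17.5556 = 0.289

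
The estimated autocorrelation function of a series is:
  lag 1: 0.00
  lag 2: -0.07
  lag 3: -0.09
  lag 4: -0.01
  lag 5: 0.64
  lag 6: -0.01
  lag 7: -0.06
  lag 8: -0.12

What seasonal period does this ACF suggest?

5

The largest autocorrelation is r_5 = 0.64; the remaining lags stay at or below 0.00.
The dominant spike at lag 5 indicates a seasonal period of 5.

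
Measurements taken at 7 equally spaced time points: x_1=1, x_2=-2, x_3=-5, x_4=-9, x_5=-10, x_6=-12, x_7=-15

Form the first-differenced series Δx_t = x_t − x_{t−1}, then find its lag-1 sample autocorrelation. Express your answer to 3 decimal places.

First differences Δx: -3, -3, -4, -1, -2, -3
Mean of differences = -2.6667
Numerator Σ(Δx_t−Δx̄)(Δx_{t+1}−Δx̄) = -0.7778
Denominator Σ(Δx_t−Δx̄)² = 5.3333
r_1(Δx) = -0.7778 / 5.3333 = -0.146

-0.146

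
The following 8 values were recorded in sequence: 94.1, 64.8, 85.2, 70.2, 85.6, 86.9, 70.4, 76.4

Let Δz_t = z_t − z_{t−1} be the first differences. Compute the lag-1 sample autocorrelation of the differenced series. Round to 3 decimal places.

-0.613

First differences Δz: -29.3, 20.4, -15.0, 15.4, 1.3, -16.5, 6.0
Mean of differences = -2.5286
Numerator Σ(Δz_t−Δz̄)(Δz_{t+1}−Δz̄) = -1227.3837
Denominator Σ(Δz_t−Δz̄)² = 2001.9943
r_1(Δz) = -1227.3837 / 2001.9943 = -0.613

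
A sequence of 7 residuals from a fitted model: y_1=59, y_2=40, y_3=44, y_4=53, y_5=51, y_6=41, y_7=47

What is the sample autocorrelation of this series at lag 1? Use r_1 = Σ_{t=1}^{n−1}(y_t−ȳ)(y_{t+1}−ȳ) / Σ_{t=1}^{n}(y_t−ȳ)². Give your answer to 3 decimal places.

-0.269

Mean ȳ = (59 + 40 + 44 + 53 + 51 + 41 + 47)/7 = 47.8571
Numerator Σ_{t=1}^{6}(y_t−ȳ)(y_{t+1}−ȳ) = -76.5918
Denominator Σ(y_t−ȳ)² = 284.8571
r_1 = -76.5918 / 284.8571 = -0.269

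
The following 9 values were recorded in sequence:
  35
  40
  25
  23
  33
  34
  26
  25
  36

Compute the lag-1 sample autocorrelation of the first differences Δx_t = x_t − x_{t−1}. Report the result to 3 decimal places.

First differences Δx: 5, -15, -2, 10, 1, -8, -1, 11
Mean of differences = 0.1250
Numerator Σ(Δx_t−Δx̄)(Δx_{t+1}−Δx̄) = -64.1406
Denominator Σ(Δx_t−Δx̄)² = 540.8750
r_1(Δx) = -64.1406 / 540.8750 = -0.119

-0.119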